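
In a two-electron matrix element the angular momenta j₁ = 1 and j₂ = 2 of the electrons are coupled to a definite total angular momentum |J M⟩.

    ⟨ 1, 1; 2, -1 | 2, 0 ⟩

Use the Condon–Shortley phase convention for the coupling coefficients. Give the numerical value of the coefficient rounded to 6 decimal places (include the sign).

√[5·1!1!3!/6! · 2!0!1!3!2!2!] = √(2)
  +(−1)^0/∏(0,1,0,1,1,2)! = 1/2  (running 1/2)
⟨..|..⟩ = √(2)·(1/2) = +0.707107

+√(1/2) ≈ +0.707107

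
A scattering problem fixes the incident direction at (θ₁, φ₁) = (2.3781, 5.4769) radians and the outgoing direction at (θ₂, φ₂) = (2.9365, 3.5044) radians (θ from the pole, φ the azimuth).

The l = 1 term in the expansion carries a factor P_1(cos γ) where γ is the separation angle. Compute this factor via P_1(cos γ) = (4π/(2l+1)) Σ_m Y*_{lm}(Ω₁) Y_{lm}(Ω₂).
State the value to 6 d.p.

0.652227

Addition theorem: P_1(cos γ) = (4π/3) Σ_m Y*_{lm}(Ω₁) Y_{lm}(Ω₂), m = −1…1:
  m=-1: (0.165357, -0.172413) × (-0.065782, 0.024972) = (-0.006572, 0.015471)  (running Σ = (-0.006572, 0.015471))
  m=0: (-0.352979, -0.000000) × (-0.478362, 0.000000) = (0.168852, 0.000000)  (running Σ = (0.162280, 0.015471))
  m=1: (-0.165357, -0.172413) × (0.065782, 0.024972) = (-0.006572, -0.015471)  (running Σ = (0.155708, 0.000000))
Total Σ_m = (0.155708, 0.000000). Multiply by 4.188790: (0.652227, 0.000000). P_1(cos γ) = 0.652227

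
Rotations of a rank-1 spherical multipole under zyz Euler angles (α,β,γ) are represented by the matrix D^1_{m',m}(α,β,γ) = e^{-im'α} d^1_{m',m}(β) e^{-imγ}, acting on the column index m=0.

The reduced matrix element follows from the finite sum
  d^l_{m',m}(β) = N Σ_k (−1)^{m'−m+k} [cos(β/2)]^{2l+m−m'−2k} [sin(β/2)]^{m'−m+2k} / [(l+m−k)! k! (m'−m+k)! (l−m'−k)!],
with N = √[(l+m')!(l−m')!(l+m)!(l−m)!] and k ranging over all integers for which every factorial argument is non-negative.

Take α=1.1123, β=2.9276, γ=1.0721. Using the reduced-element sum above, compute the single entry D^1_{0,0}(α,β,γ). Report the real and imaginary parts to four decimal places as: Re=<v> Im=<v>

D^1_{0,0}(1.1123,2.9276,1.0721) = e^{-i·0·1.1123}·d^1_{0,0}(2.9276)·e^{-i·0·1.0721}. Compute d first:
Half-angle: c=0.106792, s=0.994281. N=√(1·1·1·1)=1.000000
Admissible k: 0..1 (factorial args all ≥0)
  k=0: (−1)^0·1.0000/(1)·0.1068^2·0.9943^0 = +0.011405
  k=1: (−1)^1·1.0000/(1)·0.1068^0·0.9943^2 = -0.988595
d^1_{0,0}(2.9276) = +0.011405 -0.988595 = -0.977191
D = (+1.000000+0.000000i)·(-0.977191)·(+1.000000+0.000000i) = -0.977191+0.000000i

Re=-0.9772 Im=0.0000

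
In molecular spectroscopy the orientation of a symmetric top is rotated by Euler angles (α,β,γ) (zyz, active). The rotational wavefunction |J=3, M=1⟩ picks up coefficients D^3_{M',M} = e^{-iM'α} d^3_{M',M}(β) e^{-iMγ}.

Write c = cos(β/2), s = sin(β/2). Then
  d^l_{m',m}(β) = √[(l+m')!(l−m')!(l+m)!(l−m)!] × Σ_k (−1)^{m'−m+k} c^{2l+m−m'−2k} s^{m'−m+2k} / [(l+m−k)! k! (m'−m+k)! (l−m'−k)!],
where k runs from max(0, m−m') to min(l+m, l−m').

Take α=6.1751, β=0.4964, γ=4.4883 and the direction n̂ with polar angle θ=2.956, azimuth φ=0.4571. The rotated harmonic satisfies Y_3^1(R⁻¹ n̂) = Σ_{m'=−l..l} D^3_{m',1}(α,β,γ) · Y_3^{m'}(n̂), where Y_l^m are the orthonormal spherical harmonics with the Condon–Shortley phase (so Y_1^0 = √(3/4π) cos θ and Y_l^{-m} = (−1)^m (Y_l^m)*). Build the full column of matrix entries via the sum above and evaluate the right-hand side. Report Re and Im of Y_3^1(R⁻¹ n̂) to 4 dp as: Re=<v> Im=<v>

Need the full column D^3_{m',1} for m'=−3..3 at α=6.1751, β=0.4964, γ=4.4883.
cos(β/2)=0.969356, sin(β/2)=0.245660
d^3_{-3,1}: single k=4 term ⇒ +0.013254;  D = +0.001325+0.013188i
d^3_{-2,1}: k∈[3..4] ⇒ +0.085405 -0.002743 = +0.082662;  D = -0.000655+0.082659i
d^3_{-1,1}: k∈[2..4] ⇒ +0.319707 -0.027377 +0.000220 = +0.292549;  D = -0.033861+0.290583i
d^3_{0,1}: k∈[1..3] ⇒ +0.728352 -0.140334 +0.003004 = +0.591022;  D = -0.131336+0.576245i
d^3_{1,1}: k∈[0..2] ⇒ +0.829660 -0.426276 +0.020533 = +0.423917;  D = -0.138239+0.400744i
d^3_{2,1}: k∈[0..1] ⇒ -0.664891 +0.085405 = -0.579487;  D = +0.246962-0.524227i
d^3_{3,1}: single k=0 term ⇒ +0.206370;  D = -0.107576+0.176114i
Y_3^{m'}(θ=2.956,φ=0.4571) and Σ D·Y over m':
  (+0.0013+0.0132i)·(+0.0005-0.0026i)  (-0.0007+0.0827i)·(-0.0209+0.0271i)  (-0.0339+0.2906i)·(+0.2049-0.1008i)  (-0.1313+0.5762i)·(-0.6711+0.0000i)  (-0.1382+0.4007i)·(-0.2049-0.1008i)  (+0.2470-0.5242i)·(-0.0209-0.0271i)  (-0.1076+0.1761i)·(-0.0005-0.0026i)
Y_3^1(R⁻¹ n̂) = +0.158176-0.389243i

Re=0.1582 Im=-0.3892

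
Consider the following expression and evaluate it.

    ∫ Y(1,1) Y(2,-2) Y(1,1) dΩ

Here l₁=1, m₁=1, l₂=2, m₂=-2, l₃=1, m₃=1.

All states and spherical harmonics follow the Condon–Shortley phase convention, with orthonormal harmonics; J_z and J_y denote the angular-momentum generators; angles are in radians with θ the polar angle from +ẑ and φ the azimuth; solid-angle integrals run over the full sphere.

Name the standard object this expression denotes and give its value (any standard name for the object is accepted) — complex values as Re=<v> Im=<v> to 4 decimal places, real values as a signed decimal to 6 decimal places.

This is a Gaunt coefficient — the integral of a triple product of spherical harmonics over the sphere.
m-sum 0 ✓  L=4 even ✓  1≤1≤3 ✓
Π(2lᵢ+1) = 3×5×3 = 45
triangle coeff Δ(1,2,1) = 1/30
Σ_t [1,1]: t=1:−1/1 = -1/1
(3j)²=2/15 [(1 2 1; 0 0 0)], sign=+1
Σ_t [0,0]: t=0:+1/4 = 1/4
(3j)²=1/5 [(1 2 1; 1 -2 1)], sign=+1
⇒ 4πI² = 6/5
I = (+1)√(6/5/(4π)) = 0.30901936

Gaunt coefficient, +0.309019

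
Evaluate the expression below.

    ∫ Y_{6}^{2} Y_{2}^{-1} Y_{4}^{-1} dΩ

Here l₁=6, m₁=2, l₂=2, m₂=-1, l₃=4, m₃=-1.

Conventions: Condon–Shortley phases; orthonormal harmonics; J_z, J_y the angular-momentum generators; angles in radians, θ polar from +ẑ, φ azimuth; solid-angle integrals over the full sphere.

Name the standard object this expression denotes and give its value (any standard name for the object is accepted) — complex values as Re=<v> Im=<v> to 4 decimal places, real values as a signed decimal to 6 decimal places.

This is a Gaunt coefficient — the integral of a triple product of spherical harmonics over the sphere.
Rules hold: Σm=0, L=12 even, 4≤4≤8.
N = 13·5·9 = 585
Δ = 4!·8!·0!/13! = 1/6435
Racah Σ t=2..2: t=2:+1/2304 = 1/2304
⇒ 3j(6 2 4; 0 0 0)² = 5/143, sgn +1
Racah Σ t=1..1: t=1:−1/4320 = -1/4320
⇒ 3j(6 2 4; 2 -1 -1)² = 224/6435, sgn +1
4πI² = N·(3j₀)²·(3jₘ)² = 1120/1573
I = +1·√(0.712015/4π) = 0.23803440

Gaunt coefficient, +0.238034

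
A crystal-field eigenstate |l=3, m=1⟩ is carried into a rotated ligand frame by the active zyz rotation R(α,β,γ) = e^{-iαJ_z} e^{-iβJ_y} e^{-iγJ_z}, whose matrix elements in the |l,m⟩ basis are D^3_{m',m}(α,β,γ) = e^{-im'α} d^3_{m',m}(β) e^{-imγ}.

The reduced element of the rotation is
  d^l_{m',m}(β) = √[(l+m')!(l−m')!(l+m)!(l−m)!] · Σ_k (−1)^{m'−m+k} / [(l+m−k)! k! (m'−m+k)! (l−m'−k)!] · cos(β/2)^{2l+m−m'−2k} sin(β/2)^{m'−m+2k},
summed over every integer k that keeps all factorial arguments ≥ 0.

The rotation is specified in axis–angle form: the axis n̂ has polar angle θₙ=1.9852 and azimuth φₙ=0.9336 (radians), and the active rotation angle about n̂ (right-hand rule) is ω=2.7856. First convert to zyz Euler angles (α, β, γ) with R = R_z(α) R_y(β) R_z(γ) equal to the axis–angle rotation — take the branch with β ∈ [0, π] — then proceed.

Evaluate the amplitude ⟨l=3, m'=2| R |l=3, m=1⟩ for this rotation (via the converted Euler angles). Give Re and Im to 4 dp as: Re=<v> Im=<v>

Re=-0.1951 Im=-0.2714

Axis–angle → zyz. n̂ = (sinθₙcosφₙ, sinθₙsinφₙ, cosθₙ) = (+0.544586, +0.735733, -0.402644), ω = 2.7856.
R = I cosω + sinω [n̂]ₓ + (1−cosω) n̂n̂ᵀ gives
  R = [-0.362748, +0.916549, -0.168382; +0.635889, +0.111367, -0.763703; -0.681219, -0.384104, -0.623221]
β = atan2(√(R₁₃²+R₂₃²), R₃₃) = 2.243651; α = atan2(R₂₃, R₁₃) mod 2π = 4.495380; γ = atan2(R₃₂, −R₃₁) mod 2π = 5.769773
Split into d^3_{2,1}(β=2.2437) × two z-phases.
Half-angle: c=0.434038, s=0.900894. N=√(120·1·24·2)=75.894664
Admissible k: 0..1 (factorial args all ≥0)
  k=0: (−1)^1·75.8947/(24)·0.4340^5·0.9009^1 = -0.043885
  k=1: (−1)^2·75.8947/(12)·0.4340^3·0.9009^3 = +0.378126
d^3_{2,1}(2.2437) = -0.043885 +0.378126 = +0.334241
D = (-0.907283-0.420520i)·(+0.334241)·(+0.871073+0.491153i) = -0.195120-0.271376i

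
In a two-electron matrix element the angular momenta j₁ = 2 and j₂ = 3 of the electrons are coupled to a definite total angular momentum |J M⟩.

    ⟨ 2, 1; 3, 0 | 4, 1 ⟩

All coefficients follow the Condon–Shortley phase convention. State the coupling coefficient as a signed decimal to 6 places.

+√(3/14) ≈ +0.462910

j₁+j₂−J=1  J+j₁−j₂=3  J−j₁+j₂=5  j₁+j₂+J+1=10
(j₁±m₁, j₂±m₂, J±M) = (3,1,3,3,5,3)
P² = 1944/7
sum k=0..1:
  [0] +1/24 = 1/24
  [1] −1/72 = -1/72
S = 1/36
C² = P²·S² = 3/14 ; C = +0.462910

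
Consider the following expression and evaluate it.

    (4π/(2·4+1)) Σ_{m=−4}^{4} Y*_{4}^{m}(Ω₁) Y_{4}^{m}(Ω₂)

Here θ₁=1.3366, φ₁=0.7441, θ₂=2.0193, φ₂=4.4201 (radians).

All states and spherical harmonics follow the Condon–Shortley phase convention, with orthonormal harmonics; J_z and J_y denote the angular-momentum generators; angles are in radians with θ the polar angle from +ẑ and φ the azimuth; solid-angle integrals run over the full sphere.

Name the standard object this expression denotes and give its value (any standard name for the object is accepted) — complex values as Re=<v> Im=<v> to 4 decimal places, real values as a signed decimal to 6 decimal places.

This sum is the spherical-harmonic addition theorem: it equals the Legendre polynomial P_l(cos γ) of the angle γ between the two directions.
Term-by-term m-sum for l=4 (normalisation 4π/9 = 1.396263):
  term(m=-4) = -0.062064-0.097507i   from Y*(Ω₁)=-0.390760+0.065144i, Y(Ω₂)=+0.114059+0.268546i
  term(m=-3) = -0.003442-0.106100i   from Y*(Ω₁)=-0.164216+0.210934i, Y(Ω₂)=-0.305275+0.253977i
  term(m=-2) = -0.008149+0.014846i   from Y*(Ω₁)=-0.016269-0.196523i, Y(Ω₂)=-0.071619-0.047392i
  term(m=-1) = +0.075029-0.044406i   from Y*(Ω₁)=-0.206076-0.189721i, Y(Ω₂)=-0.089687+0.298055i
  term(m=+0) = -0.023336+0.000000i   from Y*(Ω₁)=+0.157190-0.000000i, Y(Ω₂)=-0.148456+0.000000i
  term(m=+1) = +0.075029+0.044406i   from Y*(Ω₁)=+0.206076-0.189721i, Y(Ω₂)=+0.089687+0.298055i
  term(m=+2) = -0.008149-0.014846i   from Y*(Ω₁)=-0.016269+0.196523i, Y(Ω₂)=-0.071619+0.047392i
  term(m=+3) = -0.003442+0.106100i   from Y*(Ω₁)=+0.164216+0.210934i, Y(Ω₂)=+0.305275+0.253977i
  term(m=+4) = -0.062064+0.097507i   from Y*(Ω₁)=-0.390760-0.065144i, Y(Ω₂)=+0.114059-0.268546i
Σ over m = -0.020585+0.000000i; ×(4π/9) → -0.028742+0.000000i. Real part: -0.028742

Legendre polynomial (addition theorem), -0.028742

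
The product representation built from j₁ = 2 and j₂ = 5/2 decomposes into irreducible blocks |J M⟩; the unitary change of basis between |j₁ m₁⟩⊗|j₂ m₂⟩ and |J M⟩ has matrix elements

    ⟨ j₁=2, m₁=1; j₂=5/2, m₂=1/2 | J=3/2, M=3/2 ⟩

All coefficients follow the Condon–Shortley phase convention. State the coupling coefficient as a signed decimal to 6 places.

triangle: 3!*1!*2!/7! = 12/5040
(j±m)!: 3!*1!*3!*2!*3!*0! = 432
prefactor² = (2J+1)*Δ*N² = 144/35
  k=1: −1/(1!*2!*0!*2!*1!*0!) = -1/4
Σ = -1/4  ⇒  CG² = 144/35*(-1/4)² = 9/35
CG = −√(9/35) = -0.507093

-0.507093  (= −√(9/35))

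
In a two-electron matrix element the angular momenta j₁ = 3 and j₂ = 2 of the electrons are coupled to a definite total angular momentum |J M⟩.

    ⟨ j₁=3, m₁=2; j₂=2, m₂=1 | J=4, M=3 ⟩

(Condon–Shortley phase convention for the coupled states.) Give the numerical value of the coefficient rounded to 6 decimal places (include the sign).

triangle: 1!*5!*3!/10! = 720/3628800
(j±m)!: 5!*1!*3!*1!*7!*1! = 3628800
prefactor² = (2J+1)*Δ*N² = 6480
  k=0: +1/(0!*1!*1!*3!*4!*0!) = 1/144
  k=1: −1/(1!*0!*0!*2!*5!*1!) = -1/240
Σ = 1/360  ⇒  CG² = 6480*(1/360)² = 1/20
CG = +√(1/20) = +0.223607

+√(1/20) ≈ +0.223607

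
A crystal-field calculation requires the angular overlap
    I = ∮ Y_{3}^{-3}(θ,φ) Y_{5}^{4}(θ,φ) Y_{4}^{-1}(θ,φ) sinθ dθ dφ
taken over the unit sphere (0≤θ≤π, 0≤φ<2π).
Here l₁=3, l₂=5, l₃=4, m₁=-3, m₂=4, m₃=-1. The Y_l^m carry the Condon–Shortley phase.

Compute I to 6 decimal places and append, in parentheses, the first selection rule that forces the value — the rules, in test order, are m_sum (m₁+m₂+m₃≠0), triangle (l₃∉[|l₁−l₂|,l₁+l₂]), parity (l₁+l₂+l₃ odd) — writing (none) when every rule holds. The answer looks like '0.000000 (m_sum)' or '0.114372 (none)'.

m-sum 0 ✓  L=12 even ✓  2≤4≤8 ✓
Π(2lᵢ+1) = 7×11×9 = 693
triangle coeff Δ(3,5,4) = 1/180180
Σ_t [1,3]: t=1:−1/576 t=2:+1/144 t=3:−1/576 = 1/288
(3j)²=20/1001 [(3 5 4; 0 0 0)], sign=+1
Σ_t [4,4]: t=4:+1/5760 = 1/5760
(3j)²=9/286 [(3 5 4; -3 4 -1)], sign=-1
⇒ 4πI² = 810/1859
I = (-1)√(810/1859/(4π)) = -0.18620781
No selection rule forces the value: the integral is nonzero (none).

-0.186208 (none)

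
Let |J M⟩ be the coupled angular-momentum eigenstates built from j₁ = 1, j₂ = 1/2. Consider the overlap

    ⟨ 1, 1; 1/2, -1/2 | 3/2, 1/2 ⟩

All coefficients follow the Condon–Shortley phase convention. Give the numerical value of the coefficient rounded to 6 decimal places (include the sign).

j₁+j₂−J=0  J+j₁−j₂=2  J−j₁+j₂=1  j₁+j₂+J+1=4
(j₁±m₁, j₂±m₂, J±M) = (2,0,0,1,2,1)
P² = 4/3
sum k=0..0:
  [0] +1/2 = 1/2
S = 1/2
C² = P²·S² = 1/3 ; C = +0.577350

+0.577350  (= +√(1/3))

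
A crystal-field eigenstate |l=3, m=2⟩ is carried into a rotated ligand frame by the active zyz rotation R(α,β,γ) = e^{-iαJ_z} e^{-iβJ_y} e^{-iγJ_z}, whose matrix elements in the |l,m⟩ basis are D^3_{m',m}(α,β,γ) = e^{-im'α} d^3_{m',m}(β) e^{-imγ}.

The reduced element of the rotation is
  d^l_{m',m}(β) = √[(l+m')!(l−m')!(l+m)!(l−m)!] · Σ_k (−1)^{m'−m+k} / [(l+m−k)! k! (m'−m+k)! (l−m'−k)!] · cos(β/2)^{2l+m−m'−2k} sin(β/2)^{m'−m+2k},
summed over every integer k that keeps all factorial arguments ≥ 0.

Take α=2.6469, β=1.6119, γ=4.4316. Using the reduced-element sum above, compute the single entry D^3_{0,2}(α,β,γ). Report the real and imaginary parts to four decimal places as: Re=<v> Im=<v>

Split into d^3_{0,2}(β=1.6119) × two z-phases.
c=cos(1.611900/2)=0.692426, s=sin(1.611900/2)=0.721489; N=√[6·6·120·1]=65.726707
k∈{2,3} keeps every argument non-negative
  k=2: (−1)^0·65.7267/(12)·0.6924^4·0.7215^2 = +0.655411
  k=3: (−1)^1·65.7267/(12)·0.6924^2·0.7215^4 = -0.711583
d^3_{0,2}(1.6119) = +0.655411 -0.711583 = -0.056173
Phases: e^{-i·(0)·2.6469}=+1.000000+0.000000i, e^{-i·(2)·4.4316}=-0.846416-0.532522i ⇒ D=+0.047545+0.029913i

Re=0.0475 Im=0.0299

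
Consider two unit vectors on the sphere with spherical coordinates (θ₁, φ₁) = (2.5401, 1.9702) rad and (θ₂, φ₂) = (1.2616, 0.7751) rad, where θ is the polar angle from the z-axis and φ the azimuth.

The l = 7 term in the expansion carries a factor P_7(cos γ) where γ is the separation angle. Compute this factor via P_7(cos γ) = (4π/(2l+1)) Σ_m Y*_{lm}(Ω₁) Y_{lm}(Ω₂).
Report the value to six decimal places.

0.113233

Term-by-term m-sum for l=7 (normalisation 4π/15 = 0.837758):
  m=-7: (0.003149, 0.008741) × (0.232870, 0.269120) = (-0.001619, 0.002883)  (running Σ = (-0.001619, 0.002883))
  m=-6: (-0.037226, 0.034345) × (-0.026266, 0.424556) = (-0.013604, -0.016707)  (running Σ = (-0.015223, -0.013824))
  m=-5: (-0.151928, -0.068984) × (-0.043538, 0.039270) = (0.009324, -0.002963)  (running Σ = (-0.005899, -0.016787))
  m=-4: (0.009711, -0.362015) × (0.329998, 0.013601) = (0.008128, -0.119332)  (running Σ = (0.002229, -0.136119))
  m=-3: (0.452142, -0.176715) × (0.123477, 0.131352) = (0.079041, 0.037570)  (running Σ = (0.081270, -0.098549))
  m=-2: (0.181680, 0.186619) × (0.005374, -0.260908) = (0.049667, -0.046399)  (running Σ = (0.130937, -0.144948))
  m=-1: (0.101323, -0.240051) × (0.156335, -0.153148) = (-0.020923, -0.053046)  (running Σ = (0.110014, -0.197994))
  m=0: (0.357220, -0.000000) × (-0.237576, 0.000000) = (-0.084867, 0.000000)  (running Σ = (0.025147, -0.197994))
  m=1: (-0.101323, -0.240051) × (-0.156335, -0.153148) = (-0.020923, 0.053046)  (running Σ = (0.004224, -0.144948))
  m=2: (0.181680, -0.186619) × (0.005374, 0.260908) = (0.049667, 0.046399)  (running Σ = (0.053891, -0.098549))
  m=3: (-0.452142, -0.176715) × (-0.123477, 0.131352) = (0.079041, -0.037570)  (running Σ = (0.132932, -0.136119))
  m=4: (0.009711, 0.362015) × (0.329998, -0.013601) = (0.008128, 0.119332)  (running Σ = (0.141060, -0.016787))
  m=5: (0.151928, -0.068984) × (0.043538, 0.039270) = (0.009324, 0.002963)  (running Σ = (0.150384, -0.013824))
  m=6: (-0.037226, -0.034345) × (-0.026266, -0.424556) = (-0.013604, 0.016707)  (running Σ = (0.136780, 0.002883))
  m=7: (-0.003149, 0.008741) × (-0.232870, 0.269120) = (-0.001619, -0.002883)  (running Σ = (0.135161, 0.000000))
Σ over m = (0.135161, 0.000000); ×(4π/15) → (0.113233, 0.000000). Real part: 0.113233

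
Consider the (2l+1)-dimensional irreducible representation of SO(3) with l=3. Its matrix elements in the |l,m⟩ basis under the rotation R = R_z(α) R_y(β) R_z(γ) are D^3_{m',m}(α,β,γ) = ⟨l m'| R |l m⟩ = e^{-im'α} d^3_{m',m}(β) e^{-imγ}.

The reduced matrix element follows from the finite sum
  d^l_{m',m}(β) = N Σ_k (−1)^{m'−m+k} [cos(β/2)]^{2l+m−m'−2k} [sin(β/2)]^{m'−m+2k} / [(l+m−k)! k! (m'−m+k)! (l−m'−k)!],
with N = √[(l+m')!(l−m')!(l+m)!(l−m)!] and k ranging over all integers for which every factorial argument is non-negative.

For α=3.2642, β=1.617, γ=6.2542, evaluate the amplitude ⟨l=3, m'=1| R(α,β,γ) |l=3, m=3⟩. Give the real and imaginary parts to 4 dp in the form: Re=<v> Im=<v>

Re=-0.4605 Im=0.0164

D^3_{1,3}(3.2642,1.6170,6.2542) = e^{-i·1·3.2642}·d^3_{1,3}(1.6170)·e^{-i·3·6.2542}. Compute d first:
Half-angle: c=0.690584, s=0.723252. N=√(24·2·720·1)=185.903201
The bounds max(0,m−m')=2 and min(l+m,l−m')=2 give 1 term
  k=2: (−1)^0·185.9032/(48)·0.6906^4·0.7233^2 = +0.460778
d^3_{1,3}(1.6170) = +0.460778
Phases: e^{-i·(1)·3.2642}=-0.992493+0.122300i, e^{-i·(3)·6.2542}=+0.996222+0.086846i ⇒ D=-0.460485+0.016424i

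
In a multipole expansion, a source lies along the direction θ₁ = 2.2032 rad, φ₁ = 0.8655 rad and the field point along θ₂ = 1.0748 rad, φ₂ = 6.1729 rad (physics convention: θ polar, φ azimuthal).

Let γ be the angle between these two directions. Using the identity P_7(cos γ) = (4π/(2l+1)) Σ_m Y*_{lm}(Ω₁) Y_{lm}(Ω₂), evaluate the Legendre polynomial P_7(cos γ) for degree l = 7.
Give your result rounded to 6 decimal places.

Term-by-term m-sum for l=7 (normalisation 4π/15 = 0.837758):
  m=-7: Y*=(0.108290, -0.024749)  Y=(0.145836, 0.141979)  product (0.019307, 0.011766)
  m=-6: Y*=(-0.140812, 0.270072)  Y=(0.325115, 0.253216)  product (-0.114167, 0.052149)
  m=-5: Y*=(-0.166610, -0.411288)  Y=(0.319779, 0.196686)  product (0.027616, -0.164291)
  m=-4: Y*=(0.268722, 0.089173)  Y=(-0.010515, -0.004965)  product (-0.002383, -0.002272)
  m=-3: Y*=(0.129254, -0.078376)  Y=(-0.328345, -0.112780)  product (-0.051279, 0.011157)
  m=-2: Y*=(-0.057362, 0.354988)  Y=(-0.144899, -0.032489)  product (0.019845, -0.049574)
  m=-1: Y*=(0.001307, 0.001536)  Y=(0.288565, 0.031954)  product (0.000328, 0.000485)
  m=+0: Y*=(-0.353508, -0.000000)  Y=(0.187808, 0.000000)  product (-0.066392, -0.000000)
  m=+1: Y*=(-0.001307, 0.001536)  Y=(-0.288565, 0.031954)  product (0.000328, -0.000485)
  m=+2: Y*=(-0.057362, -0.354988)  Y=(-0.144899, 0.032489)  product (0.019845, 0.049574)
  m=+3: Y*=(-0.129254, -0.078376)  Y=(0.328345, -0.112780)  product (-0.051279, -0.011157)
  m=+4: Y*=(0.268722, -0.089173)  Y=(-0.010515, 0.004965)  product (-0.002383, 0.002272)
  m=+5: Y*=(0.166610, -0.411288)  Y=(-0.319779, 0.196686)  product (0.027616, 0.164291)
  m=+6: Y*=(-0.140812, -0.270072)  Y=(0.325115, -0.253216)  product (-0.114167, -0.052149)
  m=+7: Y*=(-0.108290, -0.024749)  Y=(-0.145836, 0.141979)  product (0.019307, -0.011766)
Accumulated sum (-0.267857, -0.000000); after 4π/(2l+1) scaling, (-0.224399, -0.000000) ⇒ P_7 = -0.224399

-0.224399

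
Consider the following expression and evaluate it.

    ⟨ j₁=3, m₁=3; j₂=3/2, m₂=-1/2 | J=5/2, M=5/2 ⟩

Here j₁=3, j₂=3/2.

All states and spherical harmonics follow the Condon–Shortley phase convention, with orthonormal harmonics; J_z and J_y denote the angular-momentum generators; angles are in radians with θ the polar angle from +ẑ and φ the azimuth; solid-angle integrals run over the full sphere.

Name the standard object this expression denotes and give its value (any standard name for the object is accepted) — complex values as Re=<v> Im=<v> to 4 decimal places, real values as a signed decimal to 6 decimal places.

Clebsch–Gordan coefficient, +√(15/28) ≈ +0.731925

This is a Clebsch–Gordan (vector-coupling) coefficient.
triangle: 2!·4!·1!/8! = 48/40320
(j±m)!: 6!·0!·1!·2!·5!·0! = 172800
prefactor² = (2J+1)·Δ·N² = 8640/7
  k=0: +1/(0!·2!·0!·1!·4!·0!) = 1/48
Σ = 1/48  ⇒  CG² = 8640/7·(1/48)² = 15/28
CG = +√(15/28) = +0.731925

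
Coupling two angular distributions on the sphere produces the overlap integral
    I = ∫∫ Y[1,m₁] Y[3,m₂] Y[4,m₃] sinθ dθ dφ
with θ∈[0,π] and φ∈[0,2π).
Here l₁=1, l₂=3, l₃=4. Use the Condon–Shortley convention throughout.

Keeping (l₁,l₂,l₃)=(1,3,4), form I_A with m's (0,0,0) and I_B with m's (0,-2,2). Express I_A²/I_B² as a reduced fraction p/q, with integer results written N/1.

l's match ⇒ only the (l;m) 3-j factors differ between A and B.
A: triangle coeff Δ(1,3,4) = 1/252; Σ_t [0,0]: t=0:+1/36 = 1/36; (3j)²=4/63 [(1 3 4; 0 0 0)], sign=+1
B: triangle coeff Δ(1,3,4) = 1/252; Σ_t [0,0]: t=0:+1/120 = 1/120; (3j)²=1/21 [(1 3 4; 0 -2 2)], sign=+1
I_A²/I_B² = (4/63)/(1/21) = 4/3

4/3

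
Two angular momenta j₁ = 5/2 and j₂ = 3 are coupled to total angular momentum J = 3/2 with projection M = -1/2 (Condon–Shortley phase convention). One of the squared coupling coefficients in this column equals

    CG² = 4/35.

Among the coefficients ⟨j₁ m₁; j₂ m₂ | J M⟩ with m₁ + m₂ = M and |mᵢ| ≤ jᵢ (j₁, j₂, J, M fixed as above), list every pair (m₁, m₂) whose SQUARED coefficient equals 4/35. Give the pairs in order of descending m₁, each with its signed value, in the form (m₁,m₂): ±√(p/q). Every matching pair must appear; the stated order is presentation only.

Admissible pairs with m₁+m₂ = M = -1/2: (-5/2,2), (-3/2,1), (-1/2,0), (1/2,-1), (3/2,-2), (5/2,-3)
  (m₁,m₂)=(5/2,-3): CG² = 5/14, CG = +√(5/14)
  (m₁,m₂)=(3/2,-2): CG² = 1/21, CG = −√(1/21)
  (m₁,m₂)=(1/2,-1): CG² = 1/105, CG = −√(1/105)
  (m₁,m₂)=(-1/2,0): CG² = 4/35, CG = +√(4/35)   ← matches the target
  (m₁,m₂)=(-3/2,1): CG² = 7/30, CG = −√(7/30)
  (m₁,m₂)=(-5/2,2): CG² = 5/21, CG = +√(5/21)
Pairs with CG² = 4/35: (-1/2,0): +√(4/35)

(-1/2,0): +√(4/35)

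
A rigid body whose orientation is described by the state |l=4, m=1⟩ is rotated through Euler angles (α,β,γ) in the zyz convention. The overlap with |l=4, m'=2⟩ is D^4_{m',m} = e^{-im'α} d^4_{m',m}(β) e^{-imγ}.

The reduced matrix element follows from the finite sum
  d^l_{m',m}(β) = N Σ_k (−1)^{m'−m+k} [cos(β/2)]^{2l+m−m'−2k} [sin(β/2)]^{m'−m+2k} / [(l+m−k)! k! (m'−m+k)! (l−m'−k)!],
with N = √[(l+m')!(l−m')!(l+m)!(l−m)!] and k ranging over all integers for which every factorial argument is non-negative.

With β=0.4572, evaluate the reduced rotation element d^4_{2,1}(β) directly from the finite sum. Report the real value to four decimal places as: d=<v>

d^4_{2,1}(β=0.4572) via the finite sum:
c=cos(0.457200/2)=0.973985, s=sin(0.457200/2)=0.226614; N=√[720·2·120·6]=1018.233765
Admissible k: 0..2 (factorial args all ≥0)
  k=0: (−1)^1·1018.2338/(240)·0.9740^7·0.2266^1 = -0.799444
  k=1: (−1)^2·1018.2338/(48)·0.9740^5·0.2266^3 = +0.216385
  k=2: (−1)^3·1018.2338/(72)·0.9740^3·0.2266^5 = -0.007809
d^4_{2,1}(0.4572) = -0.799444 +0.216385 -0.007809 = -0.590868

d=-0.5909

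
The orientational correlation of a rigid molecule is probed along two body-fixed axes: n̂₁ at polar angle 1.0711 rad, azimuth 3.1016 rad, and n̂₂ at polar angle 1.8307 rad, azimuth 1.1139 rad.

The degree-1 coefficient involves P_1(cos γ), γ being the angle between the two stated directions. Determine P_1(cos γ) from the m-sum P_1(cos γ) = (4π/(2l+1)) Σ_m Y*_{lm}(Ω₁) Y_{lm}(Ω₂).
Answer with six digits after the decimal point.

-0.466621

Term-by-term m-sum for l=1 (normalisation 4π/3 = 4.188790):
  m=-1: (-0.30301 + 0.01212j) × (0.14730 - 0.29964j) = -0.04100 + 0.09258j  (running Σ = -0.04100 + 0.09258j)
  m=0: (0.23412 + 0.00000j) × (-0.12556 + 0.00000j) = -0.02940 + 0.00000j  (running Σ = -0.07040 + 0.09258j)
  m=1: (0.30301 + 0.01212j) × (-0.14730 - 0.29964j) = -0.04100 - 0.09258j  (running Σ = -0.11140 + 0.00000j)
Σ over m = -0.11140 + 0.00000j; ×(4π/3) → -0.46662 + 0.00000j. Real part: -0.466621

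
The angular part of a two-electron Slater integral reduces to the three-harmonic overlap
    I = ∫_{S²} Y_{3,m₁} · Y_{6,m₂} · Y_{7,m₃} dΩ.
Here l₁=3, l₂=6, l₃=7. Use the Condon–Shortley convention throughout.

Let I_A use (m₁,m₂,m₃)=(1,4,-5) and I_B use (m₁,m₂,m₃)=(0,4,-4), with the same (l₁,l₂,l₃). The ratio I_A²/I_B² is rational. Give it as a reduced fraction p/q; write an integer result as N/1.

841/768

Shared (l₁,l₂,l₃)=(3,6,7): N and (l;000)² cancel in I_A²/I_B².
A: Δ = 2!·4!·10!/17! = 1/2042040; Racah Σ t=0..2: t=0:+1/29030400 t=1:−1/2177280 t=2:+1/3870720 = -29/174182400; ⇒ 3j(3 6 7; 1 4 -5)² = 841/185640, sgn -1
B: Δ = 2!·4!·10!/17! = 1/2042040; Racah Σ t=0..2: t=0:+1/43545600 t=1:−1/1451520 t=2:+1/967680 = 1/2721600; ⇒ 3j(3 6 7; 0 4 -4)² = 32/7735, sgn -1
I_A²/I_B² = (841/185640)/(32/7735) = 841/768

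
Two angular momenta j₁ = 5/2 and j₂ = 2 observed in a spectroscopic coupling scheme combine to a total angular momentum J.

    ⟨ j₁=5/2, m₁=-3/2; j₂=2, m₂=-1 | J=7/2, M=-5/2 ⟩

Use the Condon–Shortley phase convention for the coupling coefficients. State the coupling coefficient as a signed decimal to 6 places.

triangle: 1!*4!*3!/9! = 144/362880
(j±m)!: 1!*4!*1!*3!*1!*6! = 103680
prefactor² = (2J+1)*Δ*N² = 2304/7
  k=0: +1/(0!*1!*4!*1!*0!*2!) = 1/48
  k=1: −1/(1!*0!*3!*0!*1!*3!) = -1/36
Σ = -1/144  ⇒  CG² = 2304/7*(-1/144)² = 1/63
CG = −√(1/63) = -0.125988

-0.125988  (= −√(1/63))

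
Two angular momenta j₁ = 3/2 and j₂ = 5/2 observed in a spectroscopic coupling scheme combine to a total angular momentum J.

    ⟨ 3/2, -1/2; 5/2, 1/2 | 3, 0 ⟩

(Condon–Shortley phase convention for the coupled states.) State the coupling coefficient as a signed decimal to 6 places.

-0.447214  (= −√(1/5))

j₁+j₂−J=1  J+j₁−j₂=2  J−j₁+j₂=4  j₁+j₂+J+1=8
(j₁±m₁, j₂±m₂, J±M) = (1,2,3,2,3,3)
P² = 36/5
sum k=0..1:
  [0] +1/12 = 1/12
  [1] −1/4 = -1/4
S = -1/6
C² = P²·S² = 1/5 ; C = -0.447214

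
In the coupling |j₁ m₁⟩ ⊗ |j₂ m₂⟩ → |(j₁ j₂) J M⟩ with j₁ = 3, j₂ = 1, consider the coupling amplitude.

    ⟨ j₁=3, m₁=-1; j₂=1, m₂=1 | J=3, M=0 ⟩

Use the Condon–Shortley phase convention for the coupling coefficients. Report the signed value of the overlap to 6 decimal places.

√[7·1!5!1!/8! · 2!4!2!0!3!3!] = √(72)
  +(−1)^1/∏(1,0,3,1,2,0)! = -1/12  (running -1/12)
⟨..|..⟩ = √(72)·(-1/12) = -0.707107

-0.707107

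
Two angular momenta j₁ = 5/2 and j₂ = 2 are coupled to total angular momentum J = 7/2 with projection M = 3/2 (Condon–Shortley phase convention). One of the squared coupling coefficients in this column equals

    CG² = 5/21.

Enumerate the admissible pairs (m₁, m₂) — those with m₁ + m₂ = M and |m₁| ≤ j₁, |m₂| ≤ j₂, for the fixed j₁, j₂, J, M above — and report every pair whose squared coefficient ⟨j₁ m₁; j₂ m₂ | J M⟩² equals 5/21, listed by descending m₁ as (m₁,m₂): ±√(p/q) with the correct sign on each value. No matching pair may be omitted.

Admissible pairs with m₁+m₂ = M = 3/2: (-1/2,2), (1/2,1), (3/2,0), (5/2,-1)
  (m₁,m₂)=(5/2,-1): CG² = 5/21, CG = +√(5/21)   ← matches the target
  (m₁,m₂)=(3/2,0): CG² = 2/7, CG = +√(2/7)
  (m₁,m₂)=(1/2,1): CG² = 2/21, CG = −√(2/21)
  (m₁,m₂)=(-1/2,2): CG² = 8/21, CG = −√(8/21)
Pairs with CG² = 5/21: (5/2,-1): +√(5/21)

(5/2,-1): +√(5/21)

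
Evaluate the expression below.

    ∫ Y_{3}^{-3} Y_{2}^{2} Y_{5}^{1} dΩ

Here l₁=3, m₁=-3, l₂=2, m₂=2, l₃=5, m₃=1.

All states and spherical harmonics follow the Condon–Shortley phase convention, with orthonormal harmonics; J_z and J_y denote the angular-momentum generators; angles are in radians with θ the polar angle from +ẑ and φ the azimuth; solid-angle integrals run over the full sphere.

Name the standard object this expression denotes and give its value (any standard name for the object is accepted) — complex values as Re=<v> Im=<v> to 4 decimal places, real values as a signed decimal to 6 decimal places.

Gaunt coefficient, -0.023961

This is a Gaunt coefficient — the integral of a triple product of spherical harmonics over the sphere.
Rules hold: Σm=0, L=10 even, 1≤5≤5.
N = 7·5·11 = 385
Δ = 0!·6!·4!/11! = 1/2310
Racah Σ t=0..0: t=0:+1/144 = 1/144
⇒ 3j(3 2 5; 0 0 0)² = 10/231, sgn -1
Racah Σ t=0..0: t=0:+1/17280 = 1/17280
⇒ 3j(3 2 5; -3 2 1)² = 1/2310, sgn +1
4πI² = N·(3j₀)²·(3jₘ)² = 5/693
I = -1·√(0.00721501/4π) = -0.02396147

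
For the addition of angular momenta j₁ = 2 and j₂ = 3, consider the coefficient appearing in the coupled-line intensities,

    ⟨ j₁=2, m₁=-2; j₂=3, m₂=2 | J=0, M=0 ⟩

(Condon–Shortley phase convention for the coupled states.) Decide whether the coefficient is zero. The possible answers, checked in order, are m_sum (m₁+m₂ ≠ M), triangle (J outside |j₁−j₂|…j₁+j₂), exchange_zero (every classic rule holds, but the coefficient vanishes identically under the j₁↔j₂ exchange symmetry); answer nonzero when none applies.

m-sum: m₁+m₂ = -2+2 = 0, M = 0  ✓
triangle: need |j₁−j₂| ≤ J ≤ j₁+j₂, i.e. J ∈ [1, 5]; J = 0 is outside ✗ ⇒ coefficient is 0

triangle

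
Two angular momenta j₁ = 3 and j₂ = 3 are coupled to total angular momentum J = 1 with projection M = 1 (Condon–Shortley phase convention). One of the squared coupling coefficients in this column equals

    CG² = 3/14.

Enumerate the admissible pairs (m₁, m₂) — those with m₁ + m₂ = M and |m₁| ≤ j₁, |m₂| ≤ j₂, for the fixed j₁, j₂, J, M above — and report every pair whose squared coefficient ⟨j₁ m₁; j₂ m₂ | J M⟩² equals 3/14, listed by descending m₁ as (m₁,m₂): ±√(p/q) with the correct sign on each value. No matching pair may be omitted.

(1,0): +√(3/14); (0,1): −√(3/14)

Admissible pairs with m₁+m₂ = M = 1: (-2,3), (-1,2), (0,1), (1,0), (2,-1), (3,-2)
  (m₁,m₂)=(3,-2): CG² = 3/28, CG = +√(3/28)
  (m₁,m₂)=(2,-1): CG² = 5/28, CG = −√(5/28)
  (m₁,m₂)=(1,0): CG² = 3/14, CG = +√(3/14)   ← matches the target
  (m₁,m₂)=(0,1): CG² = 3/14, CG = −√(3/14)   ← matches the target
  (m₁,m₂)=(-1,2): CG² = 5/28, CG = +√(5/28)
  (m₁,m₂)=(-2,3): CG² = 3/28, CG = −√(3/28)
Pairs with CG² = 3/14: (1,0): +√(3/14); (0,1): −√(3/14)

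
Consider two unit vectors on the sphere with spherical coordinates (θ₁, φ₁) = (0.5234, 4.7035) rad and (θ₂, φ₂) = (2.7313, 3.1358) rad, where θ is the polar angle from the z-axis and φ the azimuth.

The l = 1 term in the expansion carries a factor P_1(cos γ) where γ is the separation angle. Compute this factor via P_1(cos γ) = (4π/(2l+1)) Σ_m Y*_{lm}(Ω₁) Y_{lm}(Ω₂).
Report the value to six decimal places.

-0.793623

Term-by-term m-sum for l=1 (normalisation 4π/3 = 4.188790):
  [-1]  conj(Y_{1,-1})(Ω₁) = -0.00153 - 0.17268j ; Y_{1,-1}(Ω₂) = -0.13781 - 0.00080j ; Δ = 0.00007 + 0.02380j
  [+0]  conj(Y_{1,0})(Ω₁) = 0.42319 + 0.00000j ; Y_{1,0}(Ω₂) = -0.44805 + 0.00000j ; Δ = -0.18961 + 0.00000j
  [+1]  conj(Y_{1,1})(Ω₁) = 0.00153 - 0.17268j ; Y_{1,1}(Ω₂) = 0.13781 - 0.00080j ; Δ = 0.00007 - 0.02380j
Total Σ_m = -0.18946 + 0.00000j. Multiply by 4.188790: -0.79362 + 0.00000j. P_1(cos γ) = -0.793623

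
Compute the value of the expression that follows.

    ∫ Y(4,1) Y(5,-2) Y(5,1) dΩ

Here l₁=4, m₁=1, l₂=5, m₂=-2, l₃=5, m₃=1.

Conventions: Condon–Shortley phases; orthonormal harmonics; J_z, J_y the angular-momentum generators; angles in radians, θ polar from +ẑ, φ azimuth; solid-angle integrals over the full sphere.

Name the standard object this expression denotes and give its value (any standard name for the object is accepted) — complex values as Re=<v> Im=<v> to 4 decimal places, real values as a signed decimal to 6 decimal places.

Gaunt coefficient, +0.128377

This is a Gaunt coefficient — the integral of a triple product of spherical harmonics over the sphere.
Checks pass: Σm=0; 14 even; l₃=5∈[1,9].
(2·4+1)(2·5+1)(2·5+1) = 1089
Δ: 4! 4! 6! / 15! → 1/3153150
sum: t=0:+1/69120 t=1:−1/1728 t=2:+1/576 t=3:−1/1728 t=4:+1/69120 = 7/11520
3j²(4 5 5; 0 0 0) = Δ·Π!·Σ² = 2/143  (sign -1)
sum: t=0:+1/5184 t=1:−1/1152 t=2:+1/2880 t=3:−1/103680 = -7/20736
3j²(4 5 5; 1 -2 1) = Δ·Π!·Σ² = 35/2574  (sign -1)
combine: 4πI² = 1089·2/143·35/2574 = 35/169
take √, sign +1: I = 0.12837656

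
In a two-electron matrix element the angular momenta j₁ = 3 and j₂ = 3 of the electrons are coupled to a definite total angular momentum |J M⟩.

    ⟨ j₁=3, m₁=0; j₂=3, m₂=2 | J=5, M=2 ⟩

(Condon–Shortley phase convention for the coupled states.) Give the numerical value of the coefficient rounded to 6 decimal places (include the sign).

-0.577350  (= −√(1/3))

triangle: 1!×5!×5!/12! = 14400/479001600
(j±m)!: 3!×3!×5!×1!×7!×3! = 130636800
prefactor² = (2J+1)×Δ×N² = 43200
  k=0: +1/(0!×1!×3!×5!×2!×0!) = 1/1440
  k=1: −1/(1!×0!×2!×4!×3!×1!) = -1/288
Σ = -1/360  ⇒  CG² = 43200×(-1/360)² = 1/3
CG = −√(1/3) = -0.577350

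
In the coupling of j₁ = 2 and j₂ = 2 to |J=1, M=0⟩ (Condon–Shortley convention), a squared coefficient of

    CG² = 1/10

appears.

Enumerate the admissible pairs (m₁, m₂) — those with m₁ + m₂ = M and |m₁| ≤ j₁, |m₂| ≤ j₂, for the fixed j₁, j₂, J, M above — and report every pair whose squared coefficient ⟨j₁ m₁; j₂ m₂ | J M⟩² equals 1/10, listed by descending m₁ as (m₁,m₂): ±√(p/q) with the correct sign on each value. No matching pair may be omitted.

Admissible pairs with m₁+m₂ = M = 0: (-2,2), (-1,1), (0,0), (1,-1), (2,-2)
  (m₁,m₂)=(2,-2): CG² = 2/5, CG = +√(2/5)
  (m₁,m₂)=(1,-1): CG² = 1/10, CG = −√(1/10)   ← matches the target
  (m₁,m₂)=(0,0): CG² = 0/1, CG = 0
  (m₁,m₂)=(-1,1): CG² = 1/10, CG = +√(1/10)   ← matches the target
  (m₁,m₂)=(-2,2): CG² = 2/5, CG = −√(2/5)
Pairs with CG² = 1/10: (1,-1): −√(1/10); (-1,1): +√(1/10)

(1,-1): −√(1/10); (-1,1): +√(1/10)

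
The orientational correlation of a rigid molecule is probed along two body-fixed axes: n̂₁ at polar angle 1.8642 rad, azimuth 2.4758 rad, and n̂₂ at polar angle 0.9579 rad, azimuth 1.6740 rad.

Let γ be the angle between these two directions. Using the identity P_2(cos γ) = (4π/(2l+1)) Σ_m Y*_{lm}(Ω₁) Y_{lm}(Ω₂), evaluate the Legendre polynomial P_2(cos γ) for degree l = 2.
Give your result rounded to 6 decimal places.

-0.285489

Term-by-term m-sum for l=2 (normalisation 4π/5 = 2.513274):
  m=-2: Y*=(0.083867, -0.343886)  Y=(-0.252970, 0.052969)  product (-0.003000, 0.091435)
  m=-1: Y*=(0.168203, -0.132111)  Y=(-0.037449, -0.361579)  product (-0.054068, -0.055871)
  m=+0: Y*=(-0.236250, -0.000000)  Y=(-0.002302, 0.000000)  product (0.000544, 0.000000)
  m=+1: Y*=(-0.168203, -0.132111)  Y=(0.037449, -0.361579)  product (-0.054068, 0.055871)
  m=+2: Y*=(0.083867, 0.343886)  Y=(-0.252970, -0.052969)  product (-0.003000, -0.091435)
Σ over m = (-0.113592, 0.000000); ×(4π/5) → (-0.285489, 0.000000). Real part: -0.285489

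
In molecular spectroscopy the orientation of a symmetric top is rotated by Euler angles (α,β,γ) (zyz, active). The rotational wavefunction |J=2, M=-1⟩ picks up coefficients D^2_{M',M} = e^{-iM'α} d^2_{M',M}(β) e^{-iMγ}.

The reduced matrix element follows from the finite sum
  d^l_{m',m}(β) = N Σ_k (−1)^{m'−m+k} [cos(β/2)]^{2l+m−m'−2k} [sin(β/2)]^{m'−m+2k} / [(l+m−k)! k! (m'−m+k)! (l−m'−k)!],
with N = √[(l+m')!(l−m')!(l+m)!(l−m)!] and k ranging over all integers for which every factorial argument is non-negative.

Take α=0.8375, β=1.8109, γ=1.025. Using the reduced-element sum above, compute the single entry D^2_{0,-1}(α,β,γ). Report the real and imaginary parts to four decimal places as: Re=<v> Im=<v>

Re=0.1468 Im=0.2418

D^2_{0,-1}(0.8375,1.8109,1.0250) = e^{-i·0·0.8375}·d^2_{0,-1}(1.8109)·e^{-i·-1·1.0250}. Compute d first:
Half-angle: c=0.617332, s=0.786703. N=√(2·2·1·6)=4.898979
The bounds max(0,m−m')=0 and min(l+m,l−m')=1 give 2 terms
  k=0: (−1)^1·4.8990/(2)·0.6173^3·0.7867^1 = -0.453359
  k=1: (−1)^2·4.8990/(2)·0.6173^1·0.7867^3 = +0.736252
d^2_{0,-1}(1.8109) = -0.453359 +0.736252 = +0.282893
Phases: e^{-i·(0)·0.8375}=+1.000000+0.000000i, e^{-i·(-1)·1.0250}=+0.519099+0.854714i ⇒ D=+0.146850+0.241793i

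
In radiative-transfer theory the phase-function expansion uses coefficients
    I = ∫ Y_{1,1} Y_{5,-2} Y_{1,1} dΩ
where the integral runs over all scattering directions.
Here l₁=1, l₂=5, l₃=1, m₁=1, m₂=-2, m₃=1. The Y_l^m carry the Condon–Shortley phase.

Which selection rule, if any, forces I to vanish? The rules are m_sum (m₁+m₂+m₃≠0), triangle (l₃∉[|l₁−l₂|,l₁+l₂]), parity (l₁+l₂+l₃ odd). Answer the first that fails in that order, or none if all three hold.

triangle

Σmᵢ = 0  ✓
l₃∈[|l₁−l₂|,l₁+l₂]=[4,6] required, l₃=1 fails  ✗
Σlᵢ = 7 ⇒ odd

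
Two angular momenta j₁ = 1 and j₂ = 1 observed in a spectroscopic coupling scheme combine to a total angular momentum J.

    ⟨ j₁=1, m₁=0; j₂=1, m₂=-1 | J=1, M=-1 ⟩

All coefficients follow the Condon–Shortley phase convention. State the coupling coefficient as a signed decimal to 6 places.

j₁+j₂−J=1  J+j₁−j₂=1  J−j₁+j₂=1  j₁+j₂+J+1=4
(j₁±m₁, j₂±m₂, J±M) = (1,1,0,2,0,2)
P² = 1/2
sum k=0..0:
  [0] +1/1 = 1
S = 1
C² = P²·S² = 1/2 ; C = +0.707107

+0.707107  (= +√(1/2))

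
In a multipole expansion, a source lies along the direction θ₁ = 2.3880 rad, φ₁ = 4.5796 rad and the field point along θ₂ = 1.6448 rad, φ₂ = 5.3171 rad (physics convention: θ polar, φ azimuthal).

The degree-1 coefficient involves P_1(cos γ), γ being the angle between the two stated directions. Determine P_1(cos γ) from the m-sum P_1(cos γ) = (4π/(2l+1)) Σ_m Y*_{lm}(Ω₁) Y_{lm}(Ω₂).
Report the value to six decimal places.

0.558989

Expand P_1 via completeness: Σ_{m} conj(Y_{1,m}) at Ω₁ times Y_{1,m} at Ω₂ —
  term(m=-1) = 0.06029 - 0.05477j   from Y*(Ω₁)=-0.03130 - 0.23433j, Y(Ω₂)=0.19588 + 0.28345j
  term(m=+0) = 0.01287 + 0.00000j   from Y*(Ω₁)=-0.35631 + 0.00000j, Y(Ω₂)=-0.03613 + 0.00000j
  term(m=+1) = 0.06029 + 0.05477j   from Y*(Ω₁)=0.03130 - 0.23433j, Y(Ω₂)=-0.19588 + 0.28345j
Σ over m = 0.13345 + 0.00000j; ×(4π/3) → 0.55899 + 0.00000j. Real part: 0.558989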